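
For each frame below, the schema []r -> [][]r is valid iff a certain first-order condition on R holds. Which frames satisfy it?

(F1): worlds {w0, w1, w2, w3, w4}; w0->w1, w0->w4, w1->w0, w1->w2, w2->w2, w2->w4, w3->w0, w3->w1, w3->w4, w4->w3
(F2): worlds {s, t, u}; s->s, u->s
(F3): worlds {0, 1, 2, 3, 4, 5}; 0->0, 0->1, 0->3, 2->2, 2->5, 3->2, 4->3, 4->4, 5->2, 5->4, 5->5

The schema corresponds to transitivity: forall x forall y forall z (Rxy & Ryz -> Rxz).
(F1): fails — Rw1w2 and Rw2w4 but not Rw1w4.
(F2): holds.
(F3): fails — R32 and R25 but not R35.

(F2)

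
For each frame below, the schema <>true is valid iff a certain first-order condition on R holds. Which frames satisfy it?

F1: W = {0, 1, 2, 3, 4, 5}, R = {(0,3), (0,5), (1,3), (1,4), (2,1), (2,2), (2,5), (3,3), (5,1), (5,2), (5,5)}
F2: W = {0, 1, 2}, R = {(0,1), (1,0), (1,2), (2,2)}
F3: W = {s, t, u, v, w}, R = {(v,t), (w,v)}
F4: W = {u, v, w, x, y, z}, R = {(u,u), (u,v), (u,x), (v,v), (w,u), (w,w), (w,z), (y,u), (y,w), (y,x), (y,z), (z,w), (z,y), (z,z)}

F2

Frame correspondent (Sahlqvist): forall x exists y Rxy — i.e. seriality.
F1: fails — world 4 has no successor.
F2: ✓.
F3: fails — world s has no successor.
F4: fails — world x has no successor.
Valid on: F2.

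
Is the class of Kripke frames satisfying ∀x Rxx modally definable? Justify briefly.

Yes: it is reflexivity, defined by the T schema □q → q.
Suppose □q→q is valid. At any x set V(q)={w : Rxw}. Then □q holds at x, so q holds at x, i.e. Rxx.

Yes — defined by □q → q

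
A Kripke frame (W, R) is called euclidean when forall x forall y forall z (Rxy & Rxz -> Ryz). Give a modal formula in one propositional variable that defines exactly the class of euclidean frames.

A defining formula is ◇p → □◇p (the 5 axiom).
Suppose ◇p→□◇p is valid. Take Rxy, Rxz and set V(p)={y}. Then ◇p at x, so □◇p at x, so ◇p at z, so some w with Rzw has p; w=y, i.e. Rzy. By symmetry of the argument, Ryz.

◇p → □◇p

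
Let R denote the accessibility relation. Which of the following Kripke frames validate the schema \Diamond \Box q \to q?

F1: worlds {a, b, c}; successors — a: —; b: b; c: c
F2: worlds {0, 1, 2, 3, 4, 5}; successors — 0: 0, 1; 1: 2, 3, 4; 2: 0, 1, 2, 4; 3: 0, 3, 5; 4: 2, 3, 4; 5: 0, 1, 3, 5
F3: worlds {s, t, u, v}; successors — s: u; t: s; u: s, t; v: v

Frame correspondent (Sahlqvist): \forall x \forall y (Rxy \to Ryx) — i.e. symmetry.
F1: ✓.
F2: fails — R01 but not R10.
F3: fails — Rut but not Rtu.
Valid on: F1.

F1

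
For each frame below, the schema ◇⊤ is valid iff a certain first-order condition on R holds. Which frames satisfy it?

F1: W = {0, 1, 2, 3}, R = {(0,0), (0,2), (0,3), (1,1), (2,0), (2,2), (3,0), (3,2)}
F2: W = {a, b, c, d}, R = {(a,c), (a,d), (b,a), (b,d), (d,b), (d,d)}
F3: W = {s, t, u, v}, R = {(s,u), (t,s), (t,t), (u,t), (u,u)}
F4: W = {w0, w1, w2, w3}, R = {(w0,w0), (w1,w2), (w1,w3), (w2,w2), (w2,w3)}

F1

Frame correspondent (Sahlqvist): ∀x ∃y Rxy — i.e. seriality.
F1: satisfies the condition.
F2: fails — world c has no successor.
F3: fails — world v has no successor.
F4: fails — world w3 has no successor.
Valid on: F1.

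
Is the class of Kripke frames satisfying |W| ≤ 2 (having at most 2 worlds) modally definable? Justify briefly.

No

Any modally definable frame class is closed under disjoint unions.
Any modal formula valid on each of 3 disjoint one-world frames is valid on their disjoint union (validity is preserved under disjoint unions). Each one-world frame has |W|=1≤2, but the union has |W|=3.
So the class is not modally definable.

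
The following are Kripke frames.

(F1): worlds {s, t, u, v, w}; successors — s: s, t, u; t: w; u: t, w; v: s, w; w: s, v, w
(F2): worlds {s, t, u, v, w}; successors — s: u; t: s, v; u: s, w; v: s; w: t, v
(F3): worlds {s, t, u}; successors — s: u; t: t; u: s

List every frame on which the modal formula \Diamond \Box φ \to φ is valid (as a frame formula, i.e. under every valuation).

(F3)

Frame correspondent (Sahlqvist): \forall x \forall y (Rxy \to Ryx) — i.e. symmetry.
(F1): fails — Ruw but not Rwu.
(F2): fails — Rwt but not Rtw.
(F3): ✓.
Valid on: (F3).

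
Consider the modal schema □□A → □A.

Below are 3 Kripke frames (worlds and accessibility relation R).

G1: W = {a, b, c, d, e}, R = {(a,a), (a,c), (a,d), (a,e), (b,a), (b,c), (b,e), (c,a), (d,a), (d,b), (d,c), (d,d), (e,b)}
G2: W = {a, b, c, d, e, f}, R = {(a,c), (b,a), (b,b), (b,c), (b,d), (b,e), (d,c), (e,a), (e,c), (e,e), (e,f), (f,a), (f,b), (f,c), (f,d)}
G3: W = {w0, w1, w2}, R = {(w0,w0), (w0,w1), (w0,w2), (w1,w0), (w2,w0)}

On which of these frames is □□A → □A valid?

The schema corresponds to density: ∀x ∀y (Rxy → ∃z (Rxz ∧ Rzy)).
G1: fails — Reb but no z with Rez and Rzb.
G2: fails — Rdc but no z with Rdz and Rzc.
G3: satisfies the condition.
Valid on: G3.

G3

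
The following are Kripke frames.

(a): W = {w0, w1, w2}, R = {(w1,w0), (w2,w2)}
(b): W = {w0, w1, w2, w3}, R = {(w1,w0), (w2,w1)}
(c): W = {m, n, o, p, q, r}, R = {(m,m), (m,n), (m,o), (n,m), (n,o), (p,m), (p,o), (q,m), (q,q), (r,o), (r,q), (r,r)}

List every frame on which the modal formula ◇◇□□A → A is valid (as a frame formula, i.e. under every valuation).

The schema corresponds to a generalized confluence (Geach) condition: ∀x ∀y (xR²y → ∃w (yR²w ∧ x = w)).
(a): holds.
(b): fails — w2R²w0 but no w with w0R²w and w2=w.
(c): fails — mR²o but no w with oR²w and m=w.
Valid on: (a).

(a)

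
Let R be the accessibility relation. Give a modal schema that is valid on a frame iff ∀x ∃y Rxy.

□p → ◇p

This is seriality; the standard corresponding axiom is D: □p → ◇p.
Suppose □p→◇p is valid. At any x set V(p)=W. Then □p at x, so ◇p at x, so x has a successor.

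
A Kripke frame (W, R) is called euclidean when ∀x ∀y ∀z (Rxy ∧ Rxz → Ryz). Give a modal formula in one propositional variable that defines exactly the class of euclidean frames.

A defining formula is ◇ψ → □◇ψ (the 5 axiom).
Suppose ◇ψ→□◇ψ is valid. Take Rxy, Rxz and set V(ψ)={y}. Then ◇ψ at x, so □◇ψ at x, so ◇ψ at z, so some w with Rzw has ψ; w=y, i.e. Rzy. By symmetry of the argument, Ryz.

◇ψ → □◇ψ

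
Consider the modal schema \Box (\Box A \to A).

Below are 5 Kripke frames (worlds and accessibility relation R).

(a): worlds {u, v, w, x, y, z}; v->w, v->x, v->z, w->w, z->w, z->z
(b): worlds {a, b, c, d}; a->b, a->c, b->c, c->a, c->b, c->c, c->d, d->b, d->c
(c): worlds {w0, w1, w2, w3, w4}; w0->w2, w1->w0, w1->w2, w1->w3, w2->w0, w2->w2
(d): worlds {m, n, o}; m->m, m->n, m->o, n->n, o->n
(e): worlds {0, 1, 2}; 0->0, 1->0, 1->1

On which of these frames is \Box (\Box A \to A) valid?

This is the axiom for shift-reflexivity; its first-order frame correspondent is \forall x \forall y (Rxy \to Ryy).
(a): fails — Rvx but not Rxx.
(b): fails — Rcd but not Rdd.
(c): fails — Rw1w0 but not Rw0w0.
(d): fails — Rmo but not Roo.
(e): holds.

(e)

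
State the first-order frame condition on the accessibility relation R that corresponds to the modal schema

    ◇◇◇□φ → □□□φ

∀x ∀y ∀z ((xR³y ∧ xR³z) → ∃w (yRw ∧ z = w))

This is a Sahlqvist (Geach-type) schema ◇^3□^1φ → □^3◇^0φ.
Minimal-valuation argument: fix x; take any y with xR^3y and any z with xR^3z. Set V(φ) to the set of worlds R-reachable from y in exactly 1 step. Then □^1φ holds at y, so the antecedent holds at x; validity forces ◇^0φ at z, giving a w with zR^0w and yR^1w.
First-order correspondent: ∀x ∀y ∀z ((xR³y ∧ xR³z) → ∃w (yRw ∧ z = w)).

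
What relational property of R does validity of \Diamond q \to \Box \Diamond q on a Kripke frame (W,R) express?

The Euclidean property

Suppose ◇q→□◇q is valid. Take Rxy, Rxz and set V(q)={y}. Then ◇q at x, so □◇q at x, so ◇q at z, so some w with Rzw has q; w=y, i.e. Rzy. By symmetry of the argument, Ryz.
Conversely, on a frame with the Euclidean property the schema holds at every world under every valuation.
So the correspondent is the Euclidean property.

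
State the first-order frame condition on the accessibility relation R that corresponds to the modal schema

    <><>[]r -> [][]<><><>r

This is a Sahlqvist (Geach-type) schema ◇^2□^1r → □^2◇^3r.
Minimal-valuation argument: fix x; take any y with xR^2y and any z with xR^2z. Set V(r) to the set of worlds R-reachable from y in exactly 1 step. Then □^1r holds at y, so the antecedent holds at x; validity forces ◇^3r at z, giving a w with zR^3w and yR^1w.
First-order correspondent: forall x forall y forall z ((x R^2 y & x R^2 z) -> exists w (yRw & z R^3 w)).

forall x forall y forall z ((x R^2 y & x R^2 z) -> exists w (yRw & z R^3 w))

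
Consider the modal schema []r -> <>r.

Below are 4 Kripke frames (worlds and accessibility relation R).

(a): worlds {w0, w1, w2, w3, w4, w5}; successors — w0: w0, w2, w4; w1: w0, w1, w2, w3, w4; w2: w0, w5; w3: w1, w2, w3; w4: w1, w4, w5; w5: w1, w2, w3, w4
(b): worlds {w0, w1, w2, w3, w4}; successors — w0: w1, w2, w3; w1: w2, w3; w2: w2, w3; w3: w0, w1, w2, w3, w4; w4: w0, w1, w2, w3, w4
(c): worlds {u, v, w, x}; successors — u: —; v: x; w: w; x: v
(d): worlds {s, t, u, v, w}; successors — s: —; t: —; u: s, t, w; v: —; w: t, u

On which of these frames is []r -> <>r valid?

The schema corresponds to seriality: forall x exists y Rxy.
(a): holds.
(b): holds.
(c): fails — world u has no successor.
(d): fails — world s has no successor.

(a), (b)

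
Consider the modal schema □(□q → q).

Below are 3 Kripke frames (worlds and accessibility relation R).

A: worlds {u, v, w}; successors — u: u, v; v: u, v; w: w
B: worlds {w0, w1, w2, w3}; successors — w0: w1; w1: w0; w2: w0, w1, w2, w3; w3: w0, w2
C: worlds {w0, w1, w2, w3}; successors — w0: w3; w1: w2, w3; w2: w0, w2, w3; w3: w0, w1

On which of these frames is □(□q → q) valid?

A

The schema corresponds to shift-reflexivity: ∀x ∀y (Rxy → Ryy).
A: satisfies the condition.
B: fails — Rw1w0 but not Rw0w0.
C: fails — Rw3w1 but not Rw1w1.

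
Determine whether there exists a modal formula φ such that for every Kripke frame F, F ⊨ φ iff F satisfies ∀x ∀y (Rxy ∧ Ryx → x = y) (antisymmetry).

If a class were modally definable it would be closed under surjective bounded morphisms (Goldblatt–Thomason).
The 8-cycle (worlds s,t,u,v,w,x,y,z with s→t→u→v→w→x→y→z→s) is antisymmetric. Sending even-indexed worlds to a and odd-indexed worlds to b is a surjective bounded morphism onto the two-world frame with a↔b, which is not antisymmetric.
So the class is not modally definable.

Not modally definable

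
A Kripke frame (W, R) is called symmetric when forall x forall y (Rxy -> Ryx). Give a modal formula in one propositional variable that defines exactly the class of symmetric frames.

ψ → □◇ψ

A defining formula is ψ → □◇ψ (the B axiom).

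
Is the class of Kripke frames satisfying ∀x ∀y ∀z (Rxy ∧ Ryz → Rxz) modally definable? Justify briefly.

The condition is transitivity. A defining modal formula is □p → □□p.
Suppose □p→□□p is valid. Take Rxy, Ryz and set V(p)={w : Rxw}. Then □p at x, so □□p at x, so □p at y, so p at z, i.e. Rxz.

Yes — defined by □p → □□p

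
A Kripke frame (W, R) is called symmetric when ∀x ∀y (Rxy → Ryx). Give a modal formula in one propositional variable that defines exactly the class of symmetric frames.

This is symmetry; the standard corresponding axiom is B: r → □◇r.
Suppose r→□◇r is valid. Take Rxy and set V(r)={x}. Then r at x, so □◇r at x, so ◇r at y, so some z with Ryz has r; z=x, i.e. Ryx.

r → □◇r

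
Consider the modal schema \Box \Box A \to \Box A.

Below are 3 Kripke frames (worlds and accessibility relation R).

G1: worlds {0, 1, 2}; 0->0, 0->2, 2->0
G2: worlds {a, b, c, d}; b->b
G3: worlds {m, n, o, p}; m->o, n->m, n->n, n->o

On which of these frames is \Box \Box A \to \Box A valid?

G1, G2

Frame correspondent (Sahlqvist): \forall x \forall y (Rxy \to \exists z (Rxz \wedge Rzy)) — i.e. density.
G1: condition met.
G2: condition met.
G3: fails — Rmo but no z with Rmz and Rzo.
Valid on: G1, G2.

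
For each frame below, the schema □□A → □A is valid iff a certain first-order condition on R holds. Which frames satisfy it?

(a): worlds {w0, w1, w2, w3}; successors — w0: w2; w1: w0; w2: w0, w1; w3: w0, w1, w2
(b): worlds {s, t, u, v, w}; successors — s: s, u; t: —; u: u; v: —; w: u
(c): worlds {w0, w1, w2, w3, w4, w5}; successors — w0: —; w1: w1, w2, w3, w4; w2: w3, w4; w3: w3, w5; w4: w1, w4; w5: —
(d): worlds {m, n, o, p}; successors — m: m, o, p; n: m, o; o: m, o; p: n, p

Frame correspondent (Sahlqvist): ∀x ∀y (Rxy → ∃z (Rxz ∧ Rzy)) — i.e. density.
(a): fails — Rw1w0 but no z with Rw1z and Rzw0.
(b): satisfies the condition.
(c): satisfies the condition.
(d): satisfies the condition.
Valid on: (b), (c), (d).

(b), (c), (d)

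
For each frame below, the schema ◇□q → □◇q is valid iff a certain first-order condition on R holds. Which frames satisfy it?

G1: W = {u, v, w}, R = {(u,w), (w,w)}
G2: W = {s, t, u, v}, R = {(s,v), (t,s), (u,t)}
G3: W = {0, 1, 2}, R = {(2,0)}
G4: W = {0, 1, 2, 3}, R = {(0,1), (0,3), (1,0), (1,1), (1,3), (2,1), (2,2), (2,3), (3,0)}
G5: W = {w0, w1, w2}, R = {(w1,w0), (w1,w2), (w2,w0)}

G1

This is the axiom for convergence; its first-order frame correspondent is ∀x ∀y ∀z (Rxy ∧ Rxz → ∃w (Ryw ∧ Rzw)).
G1: satisfies the condition.
G2: fails — Rsv and Rsv but v and v have no common successor.
G3: fails — R20 and R20 but 0 and 0 have no common successor.
G4: fails — R10 and R13 but 0 and 3 have no common successor.
G5: fails — Rw1w2 and Rw1w0 but w2 and w0 have no common successor.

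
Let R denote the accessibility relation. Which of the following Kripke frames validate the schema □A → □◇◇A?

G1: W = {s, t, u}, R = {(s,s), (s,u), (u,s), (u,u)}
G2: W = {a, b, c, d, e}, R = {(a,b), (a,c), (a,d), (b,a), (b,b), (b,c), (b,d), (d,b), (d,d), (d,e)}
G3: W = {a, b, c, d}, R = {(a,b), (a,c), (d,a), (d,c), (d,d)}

This is the axiom for a generalized confluence (Geach) condition; its first-order frame correspondent is ∀x ∀z (xRz → ∃w (xRw ∧ zR²w)).
G1: holds.
G2: fails — aRc but no w with aRw and cR²w.
G3: fails — aRb but no w with aRw and bR²w.

G1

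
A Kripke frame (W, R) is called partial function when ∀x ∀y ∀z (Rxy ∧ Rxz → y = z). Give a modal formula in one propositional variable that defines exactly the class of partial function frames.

The condition is partial functionality. The CD schema ◇s → □s defines it.
Suppose ◇s→□s is valid. Take Rxy, Rxz and set V(s)={y}. Then ◇s at x, so □s at x, so s at z, i.e. z=y.

◇s → □s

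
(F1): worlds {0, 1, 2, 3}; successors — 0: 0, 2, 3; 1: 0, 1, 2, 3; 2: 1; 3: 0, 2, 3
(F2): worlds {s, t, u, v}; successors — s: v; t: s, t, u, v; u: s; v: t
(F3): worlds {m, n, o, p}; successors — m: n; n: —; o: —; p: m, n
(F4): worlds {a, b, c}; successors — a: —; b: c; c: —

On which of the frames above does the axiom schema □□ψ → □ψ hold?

Frame correspondent (Sahlqvist): ∀x ∀y (Rxy → ∃z (Rxz ∧ Rzy)) — i.e. density.
(F1): holds.
(F2): fails — Rus but no z with Ruz and Rzs.
(F3): fails — Rpm but no z with Rpz and Rzm.
(F4): fails — Rbc but no z with Rbz and Rzc.
Valid on: (F1).

(F1)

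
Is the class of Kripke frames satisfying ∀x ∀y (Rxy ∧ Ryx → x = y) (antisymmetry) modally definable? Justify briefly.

Any modally definable frame class is closed under surjective bounded morphisms.
The 8-cycle (worlds 0,1,2,3,4,5,6,7 with 0→1→2→3→4→5→6→7→0) is antisymmetric. Sending even-indexed worlds to • and odd-indexed worlds to ∘ is a surjective bounded morphism onto the two-world frame with •↔∘, which is not antisymmetric.
So the class is not modally definable.

No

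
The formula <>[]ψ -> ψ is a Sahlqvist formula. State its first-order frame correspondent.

Equivalently (dual form): ψ → □◇ψ.
Suppose ψ→□◇ψ is valid. Take Rxy and set V(ψ)={x}. Then ψ at x, so □◇ψ at x, so ◇ψ at y, so some z with Ryz has ψ; z=x, i.e. Ryx.

Symmetry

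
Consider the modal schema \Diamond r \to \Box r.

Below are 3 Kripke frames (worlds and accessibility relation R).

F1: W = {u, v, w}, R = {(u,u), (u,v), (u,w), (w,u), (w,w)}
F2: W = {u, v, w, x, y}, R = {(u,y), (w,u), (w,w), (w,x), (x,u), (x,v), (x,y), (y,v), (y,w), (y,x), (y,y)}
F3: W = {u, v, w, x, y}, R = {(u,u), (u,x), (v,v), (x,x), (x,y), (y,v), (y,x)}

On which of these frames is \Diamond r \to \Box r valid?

This is the axiom for partial functionality; its first-order frame correspondent is \forall x \forall y \forall z (Rxy \wedge Rxz \to y = z).
F1: fails — u sees both u and v.
F2: fails — w sees both u and w.
F3: fails — u sees both u and x.

none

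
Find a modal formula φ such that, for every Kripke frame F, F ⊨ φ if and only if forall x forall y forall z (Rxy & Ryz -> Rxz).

□r → □□r

A defining formula is □r → □□r (the 4 axiom).
Suppose □r→□□r is valid. Take Rxy, Ryz and set V(r)={w : Rxw}. Then □r at x, so □□r at x, so □r at y, so r at z, i.e. Rxz.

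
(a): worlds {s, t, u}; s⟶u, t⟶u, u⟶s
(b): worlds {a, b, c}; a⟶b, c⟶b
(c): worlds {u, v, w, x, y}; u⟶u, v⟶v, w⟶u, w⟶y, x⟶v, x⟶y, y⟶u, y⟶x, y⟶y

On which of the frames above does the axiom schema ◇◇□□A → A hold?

(b)

This is the axiom for a generalized confluence (Geach) condition; its first-order frame correspondent is ∀x ∀y (xR²y → ∃w (yR²w ∧ x = w)).
(a): fails — tR²s but no w with sR²w and t=w.
(b): condition met.
(c): fails — wR²u but no t with uR²t and w=t.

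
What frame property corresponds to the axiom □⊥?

This schema is the Ver axiom.
Its frame correspondent is emptiness of R — ∀x ∀y ¬Rxy.

emptiness of R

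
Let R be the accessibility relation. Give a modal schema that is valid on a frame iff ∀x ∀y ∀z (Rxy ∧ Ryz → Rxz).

A defining formula is □ψ → □□ψ (the 4 axiom).
Suppose □ψ→□□ψ is valid. Take Rxy, Ryz and set V(ψ)={w : Rxw}. Then □ψ at x, so □□ψ at x, so □ψ at y, so ψ at z, i.e. Rxz.

□ψ → □□ψ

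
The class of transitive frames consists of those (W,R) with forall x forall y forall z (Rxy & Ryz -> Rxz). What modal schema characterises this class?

A defining formula is □q → □□q (the 4 axiom).
Suppose □q→□□q is valid. Take Rxy, Ryz and set V(q)={w : Rxw}. Then □q at x, so □□q at x, so □q at y, so q at z, i.e. Rxz.

□q → □□q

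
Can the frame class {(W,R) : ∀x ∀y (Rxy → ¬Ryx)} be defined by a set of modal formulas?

Not modally definable

If a class were modally definable it would be closed under surjective bounded morphisms (Goldblatt–Thomason).
The 5-cycle (worlds a,b,c,d,e with a→b→c→d→e→a) is asymmetric. Mapping every world to a single reflexive point • is a surjective bounded morphism, and the reflexive point is not asymmetric (R•• but asymmetry requires ¬R••).
So no modal formula (or set of formulas) defines exactly the asymmetric frames.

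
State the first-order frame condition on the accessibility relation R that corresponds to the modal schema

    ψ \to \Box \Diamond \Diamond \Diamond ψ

This is a Sahlqvist (Geach-type) schema ◇^0□^0ψ → □^1◇^3ψ.
Minimal-valuation argument: fix x; take any y with xR^0y and any z with xR^1z. Set V(ψ) to the set of worlds R-reachable from y in exactly 0 steps. Then □^0ψ holds at y, so the antecedent holds at x; validity forces ◇^3ψ at z, giving a w with zR^3w and yR^0w.
First-order correspondent: \forall x \forall z (xRz \to \exists w (x = w \wedge z R^3 w)).

\forall x \forall z (xRz \to \exists w (x = w \wedge z R^3 w))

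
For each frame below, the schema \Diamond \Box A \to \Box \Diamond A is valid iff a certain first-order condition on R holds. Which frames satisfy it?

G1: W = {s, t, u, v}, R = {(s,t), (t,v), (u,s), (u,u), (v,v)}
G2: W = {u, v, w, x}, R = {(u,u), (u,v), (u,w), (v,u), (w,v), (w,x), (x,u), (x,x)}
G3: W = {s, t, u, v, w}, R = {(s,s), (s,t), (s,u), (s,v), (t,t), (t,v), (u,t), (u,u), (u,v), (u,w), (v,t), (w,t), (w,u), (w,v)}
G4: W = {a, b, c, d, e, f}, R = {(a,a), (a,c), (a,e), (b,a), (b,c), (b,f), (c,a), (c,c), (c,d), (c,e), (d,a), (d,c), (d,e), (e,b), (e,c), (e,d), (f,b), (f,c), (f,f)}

G3, G4

The schema corresponds to convergence: \forall x \forall y \forall z (Rxy \wedge Rxz \to \exists w (Ryw \wedge Rzw)).
G1: fails — Ruu and Rus but u and s have no common successor.
G2: fails — Ruv and Ruw but v and w have no common successor.
G3: satisfies the condition.
G4: satisfies the condition.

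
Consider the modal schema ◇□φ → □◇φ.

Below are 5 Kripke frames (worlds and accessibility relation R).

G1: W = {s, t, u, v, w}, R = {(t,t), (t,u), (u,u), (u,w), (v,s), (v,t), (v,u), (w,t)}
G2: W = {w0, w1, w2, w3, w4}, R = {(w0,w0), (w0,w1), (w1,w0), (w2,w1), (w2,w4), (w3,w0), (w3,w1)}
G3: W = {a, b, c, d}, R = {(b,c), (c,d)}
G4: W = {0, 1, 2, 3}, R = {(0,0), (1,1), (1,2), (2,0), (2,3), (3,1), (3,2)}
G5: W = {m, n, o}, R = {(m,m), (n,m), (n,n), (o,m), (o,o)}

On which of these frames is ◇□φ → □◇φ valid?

G5

The schema corresponds to convergence: ∀x ∀y ∀z (Rxy ∧ Rxz → ∃w (Ryw ∧ Rzw)).
G1: fails — Ruw and Ruu but w and u have no common successor.
G2: fails — Rw2w4 and Rw2w4 but w4 and w4 have no common successor.
G3: fails — Rcd and Rcd but d and d have no common successor.
G4: fails — R12 and R11 but 2 and 1 have no common successor.
G5: holds.
Valid on: G5.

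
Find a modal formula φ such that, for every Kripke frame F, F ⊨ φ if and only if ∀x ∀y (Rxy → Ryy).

A defining formula is □(□q → q) (the T□ axiom).
Suppose □(□q→q) is valid. Take Rxy and set V(q)={w : Ryw}. Then at y, □q holds; since □(□q→q) at x, □q→q at y, so q at y, i.e. Ryy.

□(□q → q)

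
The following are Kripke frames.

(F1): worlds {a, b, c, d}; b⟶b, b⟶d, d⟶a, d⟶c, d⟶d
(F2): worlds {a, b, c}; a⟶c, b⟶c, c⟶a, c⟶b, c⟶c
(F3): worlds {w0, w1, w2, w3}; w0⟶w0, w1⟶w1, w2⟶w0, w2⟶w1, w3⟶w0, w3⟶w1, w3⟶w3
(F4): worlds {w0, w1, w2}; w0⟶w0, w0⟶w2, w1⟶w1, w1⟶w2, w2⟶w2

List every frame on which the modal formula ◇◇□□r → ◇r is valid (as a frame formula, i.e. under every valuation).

(F2), (F3), (F4)

Frame correspondent (Sahlqvist): ∀x ∀y (xR²y → ∃w (yR²w ∧ xRw)) — i.e. a generalized confluence (Geach) condition.
(F1): fails — bR²a but no w with aR²w and bRw.
(F2): satisfies the condition.
(F3): satisfies the condition.
(F4): satisfies the condition.
Valid on: (F2), (F3), (F4).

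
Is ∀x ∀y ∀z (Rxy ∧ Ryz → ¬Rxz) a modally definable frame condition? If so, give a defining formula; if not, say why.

Modal frame validity is preserved under surjective bounded morphisms.
The 7-cycle (worlds 0,1,2,3,4,5,6 with 0→1→2→3→4→5→6→0) is intransitive. Mapping every world to a single reflexive point • is a surjective bounded morphism; the reflexive point is not intransitive (R••∧R•• but R••).
Hence intransitivity is not modally definable.

No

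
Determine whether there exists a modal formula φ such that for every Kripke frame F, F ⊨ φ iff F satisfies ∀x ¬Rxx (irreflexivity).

Any modally definable frame class is closed under surjective bounded morphisms.
The 2-cycle (worlds w0,w1 with w0→w1→w0) is irreflexive, and the map sending every world to a single reflexive point • is a surjective bounded morphism (forth: every edge maps to (•,•); back: every world has a successor). So any modal formula valid on the 2-cycle is also valid on the reflexive point, which is not irreflexive.
So the class is not modally definable.

No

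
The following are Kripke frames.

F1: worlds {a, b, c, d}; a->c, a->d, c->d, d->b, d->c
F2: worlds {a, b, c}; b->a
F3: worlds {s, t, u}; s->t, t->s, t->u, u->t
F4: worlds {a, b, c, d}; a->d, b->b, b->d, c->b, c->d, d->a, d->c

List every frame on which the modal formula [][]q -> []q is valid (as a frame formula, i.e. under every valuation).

This is the axiom for density; its first-order frame correspondent is forall x forall y (Rxy -> exists z (Rxz & Rzy)).
F1: fails — Rcd but no z with Rcz and Rzd.
F2: fails — Rba but no z with Rbz and Rza.
F3: fails — Rtu but no z with Rtz and Rzu.
F4: fails — Rdc but no z with Rdz and Rzc.

none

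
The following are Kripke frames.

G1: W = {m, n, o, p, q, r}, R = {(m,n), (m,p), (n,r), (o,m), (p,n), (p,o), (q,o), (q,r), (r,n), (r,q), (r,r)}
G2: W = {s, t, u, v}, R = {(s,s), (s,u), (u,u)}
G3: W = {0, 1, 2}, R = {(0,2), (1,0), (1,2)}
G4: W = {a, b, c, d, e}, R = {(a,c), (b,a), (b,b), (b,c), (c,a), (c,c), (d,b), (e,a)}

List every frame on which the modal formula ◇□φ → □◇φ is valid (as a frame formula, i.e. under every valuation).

G2, G4

This is the axiom for convergence; its first-order frame correspondent is ∀x ∀y ∀z (Rxy ∧ Rxz → ∃w (Ryw ∧ Rzw)).
G1: fails — Rmn and Rmp but n and p have no common successor.
G2: satisfies the condition.
G3: fails — R02 and R02 but 2 and 2 have no common successor.
G4: satisfies the condition.
Valid on: G2, G4.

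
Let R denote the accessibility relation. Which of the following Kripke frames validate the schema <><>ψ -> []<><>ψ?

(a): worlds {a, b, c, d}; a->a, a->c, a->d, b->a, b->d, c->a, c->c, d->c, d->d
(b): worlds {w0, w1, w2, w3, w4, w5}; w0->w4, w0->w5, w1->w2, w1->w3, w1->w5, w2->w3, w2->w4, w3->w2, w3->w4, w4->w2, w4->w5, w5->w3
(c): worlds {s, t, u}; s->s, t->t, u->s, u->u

(a)

The schema corresponds to a generalized confluence (Geach) condition: forall x forall y forall z ((x R^2 y & xRz) -> exists w (y = w & z R^2 w)).
(a): satisfies the condition.
(b): fails — w0R²w2, w0Rw4 but no w with w2=w and w4R²w.
(c): fails — uR²u, uRs but no w with u=w and sR²w.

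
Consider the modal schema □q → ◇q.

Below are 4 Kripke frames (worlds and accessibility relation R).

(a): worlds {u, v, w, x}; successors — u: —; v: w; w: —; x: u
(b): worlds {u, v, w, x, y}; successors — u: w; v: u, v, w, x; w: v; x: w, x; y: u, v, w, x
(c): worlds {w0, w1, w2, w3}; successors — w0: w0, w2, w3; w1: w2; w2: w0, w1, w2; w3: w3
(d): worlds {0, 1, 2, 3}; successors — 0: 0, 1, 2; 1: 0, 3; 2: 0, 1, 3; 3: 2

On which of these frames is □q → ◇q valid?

Frame correspondent (Sahlqvist): ∀x ∃y Rxy — i.e. seriality.
(a): fails — world u has no successor.
(b): holds.
(c): holds.
(d): holds.
Valid on: (b), (c), (d).

(b), (c), (d)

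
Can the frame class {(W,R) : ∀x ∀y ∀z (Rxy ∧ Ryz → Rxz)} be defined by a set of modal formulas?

This is a Sahlqvist condition; the 4 axiom □p → □□p defines it.
Suppose □p→□□p is valid. Take Rxy, Ryz and set V(p)={w : Rxw}. Then □p at x, so □□p at x, so □p at y, so p at z, i.e. Rxz.

Definable; □p → □□p defines it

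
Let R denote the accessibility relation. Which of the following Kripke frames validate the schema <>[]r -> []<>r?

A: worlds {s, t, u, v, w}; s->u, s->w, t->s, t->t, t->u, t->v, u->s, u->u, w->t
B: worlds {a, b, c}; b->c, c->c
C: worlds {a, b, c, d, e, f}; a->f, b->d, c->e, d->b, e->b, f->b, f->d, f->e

This is the axiom for convergence; its first-order frame correspondent is forall x forall y forall z (Rxy & Rxz -> exists w (Ryw & Rzw)).
A: fails — Rsw and Rsu but w and u have no common successor.
B: condition met.
C: fails — Rfd and Rfb but d and b have no common successor.
Valid on: B.

B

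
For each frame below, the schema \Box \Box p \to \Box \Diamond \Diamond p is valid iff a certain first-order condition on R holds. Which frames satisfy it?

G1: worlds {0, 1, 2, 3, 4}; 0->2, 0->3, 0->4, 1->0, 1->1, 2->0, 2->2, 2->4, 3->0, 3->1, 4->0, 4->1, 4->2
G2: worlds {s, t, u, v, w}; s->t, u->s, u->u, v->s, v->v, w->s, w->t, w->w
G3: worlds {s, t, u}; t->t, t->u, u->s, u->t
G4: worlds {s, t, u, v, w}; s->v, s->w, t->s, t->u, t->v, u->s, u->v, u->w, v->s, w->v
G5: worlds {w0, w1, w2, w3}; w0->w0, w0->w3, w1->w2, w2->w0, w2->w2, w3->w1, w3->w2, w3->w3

G1, G5

This is the axiom for a generalized confluence (Geach) condition; its first-order frame correspondent is \forall x \forall z (xRz \to \exists w (x R^2 w \wedge z R^2 w)).
G1: ✓.
G2: fails — sRt but no w* with sR²w* and tR²w*.
G3: fails — uRs but no w with uR²w and sR²w.
G4: fails — wRv but no w* with wR²w* and vR²w*.
G5: ✓.
Valid on: G1, G5.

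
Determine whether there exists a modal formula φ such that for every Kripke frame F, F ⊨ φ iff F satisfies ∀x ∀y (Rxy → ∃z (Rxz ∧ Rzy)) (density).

This is a Sahlqvist condition; the C4 axiom □□r → □r defines it.
Suppose □□r→□r is valid. Take Rxy and set V(r)={w : xR²w}. Then □□r at x, so □r at x, so r at y, i.e. ∃z(Rxz∧Rzy).

Yes — defined by □□r → □r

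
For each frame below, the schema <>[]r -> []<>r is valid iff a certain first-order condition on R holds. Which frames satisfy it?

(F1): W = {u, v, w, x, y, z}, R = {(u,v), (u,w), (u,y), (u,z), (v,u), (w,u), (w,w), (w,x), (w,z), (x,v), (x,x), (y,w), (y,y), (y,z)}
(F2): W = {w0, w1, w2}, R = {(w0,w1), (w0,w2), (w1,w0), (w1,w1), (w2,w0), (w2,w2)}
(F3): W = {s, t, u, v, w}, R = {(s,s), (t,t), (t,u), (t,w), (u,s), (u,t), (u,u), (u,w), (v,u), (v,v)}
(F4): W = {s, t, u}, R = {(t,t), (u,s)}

(F2)

This is the axiom for convergence; its first-order frame correspondent is forall x forall y forall z (Rxy & Rxz -> exists w (Ryw & Rzw)).
(F1): fails — Ruv and Ruz but v and z have no common successor.
(F2): holds.
(F3): fails — Rtw and Rtw but w and w have no common successor.
(F4): fails — Rus and Rus but s and s have no common successor.
Valid on: (F2).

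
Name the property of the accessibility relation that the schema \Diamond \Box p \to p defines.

Replacing p by ¬p and contraposing gives the equivalent schema p → □◇p.
Suppose p→□◇p is valid. Take Rxy and set V(p)={x}. Then p at x, so □◇p at x, so ◇p at y, so some z with Ryz has p; z=x, i.e. Ryx.
Conversely, on a frame with symmetry the schema holds at every world under every valuation.
Frame condition: \forall x \forall y (Rxy \to Ryx).

symmetry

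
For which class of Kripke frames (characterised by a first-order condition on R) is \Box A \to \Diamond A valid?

seriality: \forall x \exists y Rxy

Suppose □A→◇A is valid. At any x set V(A)=W. Then □A at x, so ◇A at x, so x has a successor.
The converse is a direct semantic check.
Frame condition: \forall x \exists y Rxy.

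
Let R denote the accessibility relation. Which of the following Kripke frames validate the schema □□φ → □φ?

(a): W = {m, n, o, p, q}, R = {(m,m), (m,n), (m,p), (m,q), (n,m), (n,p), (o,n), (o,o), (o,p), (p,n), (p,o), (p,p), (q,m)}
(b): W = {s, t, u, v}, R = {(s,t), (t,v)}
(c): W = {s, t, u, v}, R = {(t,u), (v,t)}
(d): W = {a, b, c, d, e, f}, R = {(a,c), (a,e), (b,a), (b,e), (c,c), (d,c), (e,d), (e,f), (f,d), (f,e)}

(a)

This is the axiom for density; its first-order frame correspondent is ∀x ∀y (Rxy → ∃z (Rxz ∧ Rzy)).
(a): condition met.
(b): fails — Rtv but no z with Rtz and Rzv.
(c): fails — Rtu but no z with Rtz and Rzu.
(d): fails — Rae but no z with Raz and Rze.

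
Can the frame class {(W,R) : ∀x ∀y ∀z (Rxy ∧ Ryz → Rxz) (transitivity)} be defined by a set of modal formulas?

The condition is transitivity. A defining modal formula is □q → □□q.
Suppose □q→□□q is valid. Take Rxy, Ryz and set V(q)={w : Rxw}. Then □q at x, so □□q at x, so □q at y, so q at z, i.e. Rxz.

Yes — defined by □q → □□q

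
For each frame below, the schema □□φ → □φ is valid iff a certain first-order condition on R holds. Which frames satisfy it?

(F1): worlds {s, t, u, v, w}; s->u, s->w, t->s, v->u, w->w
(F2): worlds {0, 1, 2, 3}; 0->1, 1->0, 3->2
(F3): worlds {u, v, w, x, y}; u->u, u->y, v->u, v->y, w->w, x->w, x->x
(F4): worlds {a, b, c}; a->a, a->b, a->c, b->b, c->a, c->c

(F3), (F4)

The schema corresponds to density: ∀x ∀y (Rxy → ∃z (Rxz ∧ Rzy)).
(F1): fails — Rvu but no z with Rvz and Rzu.
(F2): fails — R01 but no z with R0z and Rz1.
(F3): satisfies the condition.
(F4): satisfies the condition.
Valid on: (F3), (F4).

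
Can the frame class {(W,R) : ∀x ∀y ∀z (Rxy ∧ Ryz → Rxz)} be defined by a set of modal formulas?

This is a Sahlqvist condition; the 4 axiom □q → □□q defines it.
Suppose □q→□□q is valid. Take Rxy, Ryz and set V(q)={w : Rxw}. Then □q at x, so □□q at x, so □q at y, so q at z, i.e. Rxz.

Yes — defined by □q → □□q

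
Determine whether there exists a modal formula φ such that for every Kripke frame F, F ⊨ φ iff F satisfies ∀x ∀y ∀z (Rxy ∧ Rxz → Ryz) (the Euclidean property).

Yes — defined by ◇p → □◇p

This is a Sahlqvist condition; the 5 axiom ◇p → □◇p defines it.
Suppose ◇p→□◇p is valid. Take Rxy, Rxz and set V(p)={y}. Then ◇p at x, so □◇p at x, so ◇p at z, so some w with Rzw has p; w=y, i.e. Rzy. By symmetry of the argument, Ryz.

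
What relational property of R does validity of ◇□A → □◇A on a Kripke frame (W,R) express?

convergence: ∀x ∀y ∀z (Rxy ∧ Rxz → ∃w (Ryw ∧ Rzw))

Suppose ◇□A→□◇A is valid. Take Rxy, Rxz and set V(A)={w : Ryw}. Then □A at y so ◇□A at x, so □◇A at x, so ◇A at z, giving w with Rzw and Ryw.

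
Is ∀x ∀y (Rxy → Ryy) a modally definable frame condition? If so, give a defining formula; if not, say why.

Definable; □(□p → p) defines it

This is a Sahlqvist condition; the T□ axiom □(□p → p) defines it.
Suppose □(□p→p) is valid. Take Rxy and set V(p)={w : Ryw}. Then at y, □p holds; since □(□p→p) at x, □p→p at y, so p at y, i.e. Ryy.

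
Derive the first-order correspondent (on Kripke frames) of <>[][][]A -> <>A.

This is a Sahlqvist (Geach-type) schema ◇^1□^3A → □^0◇^1A.
Minimal-valuation argument: fix x; take any y with xR^1y and any z with xR^0z. Set V(A) to the set of worlds R-reachable from y in exactly 3 steps. Then □^3A holds at y, so the antecedent holds at x; validity forces ◇^1A at z, giving a w with zR^1w and yR^3w.
First-order correspondent: forall x forall y (xRy -> exists w (y R^3 w & xRw)).

forall x forall y (xRy -> exists w (y R^3 w & xRw))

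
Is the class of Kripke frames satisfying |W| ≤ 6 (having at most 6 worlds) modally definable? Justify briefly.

Modal frame validity is preserved under disjoint unions.
Any modal formula valid on each of 7 disjoint one-world frames is valid on their disjoint union (validity is preserved under disjoint unions). Each one-world frame has |W|=1≤6, but the union has |W|=7.
So the class is not modally definable.

Not definable by any modal formula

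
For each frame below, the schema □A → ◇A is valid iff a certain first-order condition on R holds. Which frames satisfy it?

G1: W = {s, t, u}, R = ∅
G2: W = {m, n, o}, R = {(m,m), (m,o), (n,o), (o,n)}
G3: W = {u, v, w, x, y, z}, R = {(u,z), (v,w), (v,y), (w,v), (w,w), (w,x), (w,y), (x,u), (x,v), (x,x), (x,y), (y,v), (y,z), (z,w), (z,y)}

The schema corresponds to seriality: ∀x ∃y Rxy.
G1: fails — world s has no successor.
G2: holds.
G3: holds.
Valid on: G2, G3.

G2, G3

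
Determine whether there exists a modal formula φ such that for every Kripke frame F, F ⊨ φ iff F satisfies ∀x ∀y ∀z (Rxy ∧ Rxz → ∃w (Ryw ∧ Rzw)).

Yes, by ◇□p → □◇p

This is a Sahlqvist condition; the .2 axiom ◇□p → □◇p defines it.
Suppose ◇□p→□◇p is valid. Take Rxy, Rxz and set V(p)={w : Ryw}. Then □p at y so ◇□p at x, so □◇p at x, so ◇p at z, giving w with Rzw and Ryw.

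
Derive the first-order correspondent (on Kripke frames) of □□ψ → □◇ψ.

This is a Sahlqvist (Geach-type) schema ◇^0□^2ψ → □^1◇^1ψ.
First-order correspondent: ∀x ∀z (xRz → ∃w (xR²w ∧ zRw)).

∀x ∀z (xRz → ∃w (xR²w ∧ zRw))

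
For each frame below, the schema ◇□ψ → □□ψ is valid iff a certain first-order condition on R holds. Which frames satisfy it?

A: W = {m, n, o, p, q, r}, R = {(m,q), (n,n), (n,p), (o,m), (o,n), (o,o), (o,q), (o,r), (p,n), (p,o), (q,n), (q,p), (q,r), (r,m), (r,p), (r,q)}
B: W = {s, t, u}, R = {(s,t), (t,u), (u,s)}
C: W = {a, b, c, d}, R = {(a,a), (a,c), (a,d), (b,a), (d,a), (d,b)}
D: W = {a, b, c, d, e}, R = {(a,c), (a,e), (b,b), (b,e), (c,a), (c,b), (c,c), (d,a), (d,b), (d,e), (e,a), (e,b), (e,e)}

B

Frame correspondent (Sahlqvist): ∀x ∀y ∀z ((xRy ∧ xR²z) → ∃w (yRw ∧ z = w)) — i.e. a generalized confluence (Geach) condition.
A: fails — nRn, nR²o but no w with nRw and o=w.
B: condition met.
C: fails — aRa, aR²b but no w with aRw and b=w.
D: fails — aRc, aR²e but no w with cRw and e=w.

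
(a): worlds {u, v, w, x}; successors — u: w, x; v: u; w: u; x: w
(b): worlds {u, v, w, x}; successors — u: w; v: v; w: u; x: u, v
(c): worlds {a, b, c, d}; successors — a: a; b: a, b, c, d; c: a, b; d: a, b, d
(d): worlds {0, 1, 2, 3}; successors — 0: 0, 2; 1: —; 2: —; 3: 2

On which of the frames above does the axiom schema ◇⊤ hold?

(a), (b), (c)

Frame correspondent (Sahlqvist): ∀x ∃y Rxy — i.e. seriality.
(a): satisfies the condition.
(b): satisfies the condition.
(c): satisfies the condition.
(d): fails — world 1 has no successor.
Valid on: (a), (b), (c).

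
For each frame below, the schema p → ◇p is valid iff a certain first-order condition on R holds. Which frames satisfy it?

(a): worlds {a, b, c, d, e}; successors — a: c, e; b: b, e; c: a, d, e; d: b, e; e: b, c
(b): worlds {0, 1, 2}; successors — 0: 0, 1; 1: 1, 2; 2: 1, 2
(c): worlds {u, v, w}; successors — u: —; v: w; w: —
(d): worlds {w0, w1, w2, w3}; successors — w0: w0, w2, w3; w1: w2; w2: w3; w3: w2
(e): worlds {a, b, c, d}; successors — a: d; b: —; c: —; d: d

(b)

This is the axiom for reflexivity; its first-order frame correspondent is ∀x Rxx.
(a): fails — world a does not see itself.
(b): holds.
(c): fails — world u does not see itself.
(d): fails — world w1 does not see itself.
(e): fails — world a does not see itself.
Valid on: (b).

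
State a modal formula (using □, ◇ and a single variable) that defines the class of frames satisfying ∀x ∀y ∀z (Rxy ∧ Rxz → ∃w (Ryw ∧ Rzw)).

◇□ψ → □◇ψ

A defining formula is ◇□ψ → □◇ψ (the .2 axiom).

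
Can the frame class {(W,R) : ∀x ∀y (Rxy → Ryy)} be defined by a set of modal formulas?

Yes — defined by □(□p → p)

This is a Sahlqvist condition; the T□ axiom □(□p → p) defines it.
Suppose □(□p→p) is valid. Take Rxy and set V(p)={w : Ryw}. Then at y, □p holds; since □(□p→p) at x, □p→p at y, so p at y, i.e. Ryy.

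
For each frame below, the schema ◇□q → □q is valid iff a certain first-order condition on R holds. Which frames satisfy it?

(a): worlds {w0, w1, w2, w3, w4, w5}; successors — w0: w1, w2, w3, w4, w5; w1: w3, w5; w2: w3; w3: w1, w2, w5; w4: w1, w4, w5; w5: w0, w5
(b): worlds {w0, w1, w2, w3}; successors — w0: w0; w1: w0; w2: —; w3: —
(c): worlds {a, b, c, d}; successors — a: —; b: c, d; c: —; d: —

(b)

The schema corresponds to the Euclidean property: ∀x ∀y ∀z (Rxy ∧ Rxz → Ryz).
(a): fails — Rw0w4 and Rw0w2 but not Rw4w2.
(b): ✓.
(c): fails — Rbc and Rbc but not Rcc.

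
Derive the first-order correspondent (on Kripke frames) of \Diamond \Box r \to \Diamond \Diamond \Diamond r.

\forall x \forall y (xRy \to \exists w (yRw \wedge x R^3 w))

This is a Sahlqvist (Geach-type) schema ◇^1□^1r → □^0◇^3r.
Minimal-valuation argument: fix x; take any y with xR^1y and any z with xR^0z. Set V(r) to the set of worlds R-reachable from y in exactly 1 step. Then □^1r holds at y, so the antecedent holds at x; validity forces ◇^3r at z, giving a w with zR^3w and yR^1w.
First-order correspondent: \forall x \forall y (xRy \to \exists w (yRw \wedge x R^3 w)).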